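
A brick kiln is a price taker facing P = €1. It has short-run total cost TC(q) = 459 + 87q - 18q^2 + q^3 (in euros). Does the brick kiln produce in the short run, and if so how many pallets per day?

Shut down

Variable cost is VC = 87q - 18q^2 + q^3, so AVC = VC/q = 87 - 18q + q^2 and MC = dTC/dq = 87 - 36q + 3q^2.
AVC is minimized where dAVC/dq = -18 + 2q = 0, at q = 9; min AVC = 87 - 18·9 + 9^2 = €6.
With P < min AVC (€1 < €6), every unit sold adds to the loss.
Shutting down limits the loss to fixed cost, €459.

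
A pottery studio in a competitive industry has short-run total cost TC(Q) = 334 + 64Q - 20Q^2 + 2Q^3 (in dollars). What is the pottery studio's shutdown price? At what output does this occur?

$14 per unit, at Q = 5

Short-run supply begins at min AVC. From VC = 64Q - 20Q^2 + 2Q^3, AVC = 64 - 20Q + 2Q^2.
At the minimum of AVC, MC = AVC. MC = 64 - 40Q + 6Q^2; setting MC = AVC gives 4Q^2 - 20Q = 0, so Q = 5. min AVC = 14.
For P < $14 the firm produces nothing.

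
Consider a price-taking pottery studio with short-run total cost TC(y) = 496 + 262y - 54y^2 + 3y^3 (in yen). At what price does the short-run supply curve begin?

¥19 per unit

The firm shuts down when price falls below the minimum of average variable cost. AVC = VC/y = 262 - 54y + 3y^2.
At the minimum of AVC, MC = AVC. MC = 262 - 108y + 9y^2; setting MC = AVC gives 6y^2 - 54y = 0, so y = 9. min AVC = 19.
The firm shuts down for any P below ¥19.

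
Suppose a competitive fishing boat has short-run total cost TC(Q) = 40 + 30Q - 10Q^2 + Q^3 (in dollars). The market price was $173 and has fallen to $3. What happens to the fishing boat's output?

AVC = 30 - 10Q + Q^2, minimized at Q = 5 where min AVC = $5. MC = 30 - 20Q + 3Q^2.
At P = $173 ≥ min AVC, set P = MC on the rising branch: Q = 11.
At P = $3 < min AVC = $5, price no longer covers variable cost at any output, so the firm shuts down: Q = 0.

Output falls from 11 to 0 (the firm shuts down)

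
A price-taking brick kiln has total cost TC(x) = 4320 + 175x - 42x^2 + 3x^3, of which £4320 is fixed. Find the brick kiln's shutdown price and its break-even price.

AVC = 175 - 42x + 3x^2; minimized at x = 7, giving min AVC = £28. That is the shutdown price.
ATC = 4320/x + 175 - 42x + 3x^2. Setting dATC/dx = −4320/x^2 − 42 + 6x = 0 gives x = 12 (since 6·12^3 − 42·12^2 = 4320).
min ATC = 4320/12 + 175 − 42·12 + 3·12^2 = £463. That is the break-even price.
For £28 ≤ P < £463 the firm produces at a loss; below £28 it shuts down.

Shutdown price = £28; break-even price = £463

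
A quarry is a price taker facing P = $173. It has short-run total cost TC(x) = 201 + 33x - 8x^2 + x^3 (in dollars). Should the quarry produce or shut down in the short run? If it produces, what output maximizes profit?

Variable cost is VC = 33x - 8x^2 + x^3, so AVC = VC/x = 33 - 8x + x^2 and MC = dTC/dx = 33 - 16x + 3x^2.
The AVC parabola has its vertex at x = 8/2 = 4, where AVC = 33 - 8·4 + 4^2 = $17.
P = $173 exceeds min AVC = $17, so the firm stays open.
P = MC gives -140 - 16x + 3x^2 = 0, with roots -14/3 and 10. Take the larger (rising MC): x* = 10.
Check: AVC at x = 10 is $53 ≤ P, so revenue covers variable cost.
Profit = P·x − TC = 173·10 − 731 = $999.

Produce at x = 10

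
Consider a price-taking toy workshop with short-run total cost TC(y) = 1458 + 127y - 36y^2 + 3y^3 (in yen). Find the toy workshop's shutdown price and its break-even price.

AVC = 127 - 36y + 3y^2; minimized at y = 6, giving min AVC = ¥19. That is the shutdown price.
ATC = 1458/y + 127 - 36y + 3y^2. Setting dATC/dy = −1458/y^2 − 36 + 6y = 0 gives y = 9 (since 6·9^3 − 36·9^2 = 1458).
min ATC = 1458/9 + 127 − 36·9 + 3·9^2 = ¥208. That is the break-even price.
Between these two prices the firm operates at a loss; above ¥208 it earns a profit.

Shutdown price = ¥19; break-even price = ¥208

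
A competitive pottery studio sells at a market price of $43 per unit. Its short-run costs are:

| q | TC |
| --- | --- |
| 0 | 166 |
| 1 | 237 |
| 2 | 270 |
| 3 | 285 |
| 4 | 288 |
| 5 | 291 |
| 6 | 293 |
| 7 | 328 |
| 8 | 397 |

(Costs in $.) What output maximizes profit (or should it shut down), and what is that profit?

Compute π = P·q − TC at each output: q=0: -166; q=1: -194; q=2: -184; q=3: -156; q=4: -116; q=5: -76; q=6: -35; q=7: -27; q=8: -53.
Profit is maximized at q = 7. AVC there is 162/7 = $23.14 ≤ P, so producing beats shutting down (which would give -$166).

q = 7; profit = -$27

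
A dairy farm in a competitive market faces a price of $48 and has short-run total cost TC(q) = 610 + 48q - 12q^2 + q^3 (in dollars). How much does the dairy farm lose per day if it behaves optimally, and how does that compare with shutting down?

Profit = -$354 at q = 8

AVC = 48 - 12q + q^2; min AVC = $12 at q = 6. Since P = $48 ≥ min AVC, the firm produces.
MC = 48 - 24q + 3q^2. Setting P = MC and taking the root on the rising branch gives q* = 8.
TR = 48·8 = 384. TC = 610 + 128 = 738. Profit = 384 − 738 = -$354.
That loss of $354 beats the $610 the firm would lose by shutting down; producing recovers $256 of fixed cost.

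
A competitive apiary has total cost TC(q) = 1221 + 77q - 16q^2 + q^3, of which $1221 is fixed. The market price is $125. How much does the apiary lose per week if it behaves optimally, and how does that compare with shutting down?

AVC = 77 - 16q + q^2 has its minimum $13 at q = 8; price $125 clears that bar, so the firm operates.
MC = 77 - 32q + 3q^2. Setting P = MC and taking the root on the rising branch gives q* = 12.
TR = 125·12 = 1500. TC = 1221 + 348 = 1569. Profit = 1500 − 1569 = -$69.
By producing, the firm covers all variable cost plus $1152 of fixed cost; shutting down would lose the full $1221.

Profit = -$69 at q = 12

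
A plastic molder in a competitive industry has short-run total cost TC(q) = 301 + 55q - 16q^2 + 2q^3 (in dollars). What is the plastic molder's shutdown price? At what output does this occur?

$23 per unit, at q = 4

The shutdown price is the minimum of AVC. VC = 55q - 16q^2 + 2q^3, so AVC = 55 - 16q + 2q^2.
dAVC/dq = -16 + 4q = 0 gives q = 4. min AVC = 55 - 16·4 + 2·4^2 = 23.
So the shutdown price is $23.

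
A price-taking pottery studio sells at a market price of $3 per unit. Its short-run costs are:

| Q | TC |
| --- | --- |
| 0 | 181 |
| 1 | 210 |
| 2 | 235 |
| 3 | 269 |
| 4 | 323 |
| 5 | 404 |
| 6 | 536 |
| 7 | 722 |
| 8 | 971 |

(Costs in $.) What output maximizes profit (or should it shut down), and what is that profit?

Q = 0 (shut down); profit = -$181

Compute π = P·Q − TC at each output: Q=0: -181; Q=1: -207; Q=2: -229; Q=3: -260; Q=4: -311; Q=5: -389; Q=6: -518; Q=7: -701; Q=8: -947.
Profit is highest at Q = 0. Equivalently, the lowest AVC in the table is 54/2 ≈ $27 at Q = 2, and P = $3 falls below it — price never covers variable cost, so the firm shuts down and loses only its fixed cost.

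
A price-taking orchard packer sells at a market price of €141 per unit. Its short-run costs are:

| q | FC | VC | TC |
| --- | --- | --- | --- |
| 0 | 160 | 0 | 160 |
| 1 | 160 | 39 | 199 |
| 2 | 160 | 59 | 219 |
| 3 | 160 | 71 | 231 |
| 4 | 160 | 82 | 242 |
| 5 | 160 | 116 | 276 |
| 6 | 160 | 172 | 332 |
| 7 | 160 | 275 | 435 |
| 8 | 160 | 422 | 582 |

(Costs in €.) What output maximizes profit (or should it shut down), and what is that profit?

Profit at each row (π = 141q − TC): q=0: -160; q=1: -58; q=2: 63; q=3: 192; q=4: 322; q=5: 429; q=6: 514; q=7: 552; q=8: 546.
Profit is maximized at q = 7. AVC there is 275/7 = €39.29 ≤ P, so producing beats shutting down (which would give -€160).

q = 7; profit = €552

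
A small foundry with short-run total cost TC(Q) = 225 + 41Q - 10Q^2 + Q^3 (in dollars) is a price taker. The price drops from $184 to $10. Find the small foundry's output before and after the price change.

AVC = 41 - 10Q + Q^2, minimized at Q = 5 where min AVC = $16. MC = 41 - 20Q + 3Q^2.
At P = $184 ≥ min AVC, set P = MC on the rising branch: Q = 11.
At P = $10 < min AVC = $16, price no longer covers variable cost at any output, so the firm shuts down: Q = 0.

Output falls from 11 to 0 (the firm shuts down)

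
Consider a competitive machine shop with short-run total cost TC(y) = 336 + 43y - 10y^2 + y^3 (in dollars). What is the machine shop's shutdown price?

$18 per unit

The firm shuts down when price falls below the minimum of average variable cost. AVC = VC/y = 43 - 10y + y^2.
At the minimum of AVC, MC = AVC. MC = 43 - 20y + 3y^2; setting MC = AVC gives 2y^2 - 10y = 0, so y = 5. min AVC = 18.
For P < $18 the firm produces nothing.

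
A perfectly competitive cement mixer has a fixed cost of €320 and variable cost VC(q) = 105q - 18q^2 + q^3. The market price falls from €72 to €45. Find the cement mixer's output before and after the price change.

AVC = 105 - 18q + q^2, minimized at q = 9 where min AVC = €24. MC = 105 - 36q + 3q^2.
With P = €72 above the shutdown price, P = MC gives q = 11.
At P = €45 ≥ min AVC, set P = MC: q = 10. The firm stays open but cuts output.

Output falls from 11 to 10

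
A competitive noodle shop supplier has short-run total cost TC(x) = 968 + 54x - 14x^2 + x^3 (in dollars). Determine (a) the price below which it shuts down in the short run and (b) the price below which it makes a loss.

AVC = 54 - 14x + x^2; minimized at x = 7, giving min AVC = $5. That is the shutdown price.
ATC = 968/x + 54 - 14x + x^2. Setting dATC/dx = −968/x^2 − 14 + 2x = 0 gives x = 11 (since 2·11^3 − 14·11^2 = 968).
min ATC = 968/11 + 54 − 14·11 + 11^2 = $109. That is the break-even price.
For $5 ≤ P < $109 the firm produces at a loss; below $5 it shuts down.

Shutdown price = $5; break-even price = $109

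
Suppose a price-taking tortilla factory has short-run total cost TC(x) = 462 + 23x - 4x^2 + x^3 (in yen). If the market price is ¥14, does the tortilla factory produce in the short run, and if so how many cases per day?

Shut down

Variable cost is VC = 23x - 4x^2 + x^3, so AVC = VC/x = 23 - 4x + x^2 and MC = dTC/dx = 23 - 8x + 3x^2.
The AVC parabola has its vertex at x = 4/2 = 2, where AVC = 23 - 4·2 + 2^2 = ¥19.
With P < min AVC (¥14 < ¥19), every unit sold adds to the loss.
The firm minimizes its loss by shutting down and losing only its fixed cost of ¥462.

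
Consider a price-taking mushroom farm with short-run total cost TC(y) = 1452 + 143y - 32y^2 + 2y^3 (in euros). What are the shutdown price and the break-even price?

Shutdown price = €15; break-even price = €165

Shutdown price = min AVC. AVC = 143 - 32y + 2y^2, with vertex at y = 8 and minimum €15.
ATC = 1452/y + 143 - 32y + 2y^2. Setting dATC/dy = −1452/y^2 − 32 + 4y = 0 gives y = 11 (since 4·11^3 − 32·11^2 = 1452).
min ATC = 1452/11 + 143 − 32·11 + 2·11^2 = €165. That is the break-even price.
Between these two prices the firm operates at a loss; above €165 it earns a profit.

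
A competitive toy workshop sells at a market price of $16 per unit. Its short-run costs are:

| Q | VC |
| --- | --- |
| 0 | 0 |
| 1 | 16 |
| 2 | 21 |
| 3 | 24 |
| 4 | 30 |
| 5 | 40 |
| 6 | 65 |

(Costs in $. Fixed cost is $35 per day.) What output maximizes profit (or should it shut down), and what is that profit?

Compute π = P·Q − TC at each output: Q=0: -35; Q=1: -35; Q=2: -24; Q=3: -11; Q=4: -1; Q=5: 5; Q=6: -4.
Profit is maximized at Q = 5. AVC there is 40/5 = $8 ≤ P, so producing beats shutting down (which would give -$35).

Q = 5; profit = $5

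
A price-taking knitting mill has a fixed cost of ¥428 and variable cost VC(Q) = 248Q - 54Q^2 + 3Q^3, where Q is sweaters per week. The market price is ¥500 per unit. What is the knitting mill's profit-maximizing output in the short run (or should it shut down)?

Produce at Q = 14

From TC, MC = TC'(Q) = 248 - 108Q + 9Q^2 and AVC = VC/Q = 248 - 54Q + 3Q^2.
AVC is minimized where dAVC/dQ = -54 + 6Q = 0, at Q = 9; min AVC = 248 - 54·9 + 3·9^2 = ¥5.
Since P = ¥500 ≥ min AVC = ¥5, price covers variable cost and the firm should produce.
Set P = MC: 500 = 248 - 108Q + 9Q^2 → -252 - 108Q + 9Q^2 = 0. The roots are Q = -2 and Q = 14; the profit-maximizing output is on the rising part of MC, so Q* = 14.
Check: AVC at Q = 14 is ¥80 ≤ P, so revenue covers variable cost.
Profit = P·Q − TC = 500·14 − 1548 = ¥5452.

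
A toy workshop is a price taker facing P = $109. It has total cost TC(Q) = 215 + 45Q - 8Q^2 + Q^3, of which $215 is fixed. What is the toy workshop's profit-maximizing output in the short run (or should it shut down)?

Produce at Q = 8

Strip out fixed cost: VC = 45Q - 8Q^2 + Q^3. Then AVC = 45 - 8Q + Q^2 and MC = 45 - 16Q + 3Q^2.
The AVC parabola has its vertex at Q = 8/2 = 4, where AVC = 45 - 8·4 + 4^2 = $29.
Because $109 ≥ $29, revenue can cover variable cost; the firm operates.
P = MC gives -64 - 16Q + 3Q^2 = 0, with roots -8/3 and 8. Take the larger (rising MC): Q* = 8.
Check: AVC at Q = 8 is $45 ≤ P, so revenue covers variable cost.
Profit = P·Q − TC = 109·8 − 575 = $297.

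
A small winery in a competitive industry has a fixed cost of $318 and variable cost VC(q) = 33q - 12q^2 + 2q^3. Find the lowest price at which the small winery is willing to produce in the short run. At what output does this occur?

The firm shuts down when price falls below the minimum of average variable cost. AVC = VC/q = 33 - 12q + 2q^2.
dAVC/dq = -12 + 4q = 0 gives q = 3. min AVC = 33 - 12·3 + 2·3^2 = 15.
For P < $15 the firm produces nothing.

$15 per unit, at q = 3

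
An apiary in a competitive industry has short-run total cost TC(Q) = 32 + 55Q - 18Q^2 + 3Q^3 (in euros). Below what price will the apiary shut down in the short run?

€28 per unit

The shutdown price is the minimum of AVC. VC = 55Q - 18Q^2 + 3Q^3, so AVC = 55 - 18Q + 3Q^2.
At the minimum of AVC, MC = AVC. MC = 55 - 36Q + 9Q^2; setting MC = AVC gives 6Q^2 - 18Q = 0, so Q = 3. min AVC = 28.
For P < €28 the firm produces nothing.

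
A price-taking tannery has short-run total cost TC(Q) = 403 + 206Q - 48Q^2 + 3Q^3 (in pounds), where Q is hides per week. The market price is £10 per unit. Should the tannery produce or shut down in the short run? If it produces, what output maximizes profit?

Variable cost is VC = 206Q - 48Q^2 + 3Q^3, so AVC = VC/Q = 206 - 48Q + 3Q^2 and MC = dTC/dQ = 206 - 96Q + 9Q^2.
AVC hits its minimum where MC = AVC, at Q = 8, giving min AVC = 206 - 48·8 + 3·8^2 = £14.
P = £10 lies below min AVC = £14; no output level covers variable cost.
Shutting down limits the loss to fixed cost, £403.

Shut down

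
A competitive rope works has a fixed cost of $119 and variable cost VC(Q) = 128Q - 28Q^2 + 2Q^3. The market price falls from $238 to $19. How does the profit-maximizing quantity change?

MC = 128 - 56Q + 6Q^2; the shutdown threshold is min AVC = $30 (at Q = 7).
With P = $238 above the shutdown price, P = MC gives Q = 11.
At P = $19 < min AVC = $30, price no longer covers variable cost at any output, so the firm shuts down: Q = 0.

Output falls from 11 to 0 (the firm shuts down)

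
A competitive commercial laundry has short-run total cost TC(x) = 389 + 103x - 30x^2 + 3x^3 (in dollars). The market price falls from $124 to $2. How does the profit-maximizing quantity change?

MC = 103 - 60x + 9x^2; the shutdown threshold is min AVC = $28 (at x = 5).
At P = $124 ≥ min AVC, set P = MC on the rising branch: x = 7.
At P = $2 < min AVC = $28, price no longer covers variable cost at any output, so the firm shuts down: x = 0.

Output falls from 7 to 0 (the firm shuts down)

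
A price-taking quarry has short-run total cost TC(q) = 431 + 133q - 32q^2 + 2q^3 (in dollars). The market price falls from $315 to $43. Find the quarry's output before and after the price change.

Output falls from 13 to 9

AVC = 133 - 32q + 2q^2, minimized at q = 8 where min AVC = $5. MC = 133 - 64q + 6q^2.
With P = $315 above the shutdown price, P = MC gives q = 13.
At P = $43 ≥ min AVC, set P = MC: q = 9. The firm stays open but cuts output.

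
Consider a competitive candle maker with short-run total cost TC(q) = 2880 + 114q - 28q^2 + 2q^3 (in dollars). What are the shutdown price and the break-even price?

Shutdown price = min AVC. AVC = 114 - 28q + 2q^2, with vertex at q = 7 and minimum $16.
ATC = 2880/q + 114 - 28q + 2q^2. Setting dATC/dq = −2880/q^2 − 28 + 4q = 0 gives q = 12 (since 4·12^3 − 28·12^2 = 2880).
min ATC = 2880/12 + 114 − 28·12 + 2·12^2 = $306. That is the break-even price.
For $16 ≤ P < $306 the firm produces at a loss; below $16 it shuts down.

Shutdown price = $16; break-even price = $306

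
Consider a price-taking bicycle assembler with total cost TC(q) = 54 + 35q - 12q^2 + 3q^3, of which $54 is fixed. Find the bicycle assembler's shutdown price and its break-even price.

Shutdown price = $23; break-even price = $44

Shutdown price = min AVC. AVC = 35 - 12q + 3q^2, with vertex at q = 2 and minimum $23.
ATC = 54/q + 35 - 12q + 3q^2. Setting dATC/dq = −54/q^2 − 12 + 6q = 0 gives q = 3 (since 6·3^3 − 12·3^2 = 54).
min ATC = 54/3 + 35 − 12·3 + 3·3^2 = $44. That is the break-even price.
For $23 ≤ P < $44 the firm produces at a loss; below $23 it shuts down.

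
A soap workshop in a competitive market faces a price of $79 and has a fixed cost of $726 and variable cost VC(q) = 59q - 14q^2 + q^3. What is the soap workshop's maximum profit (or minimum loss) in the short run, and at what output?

Profit = -$126 at q = 10

AVC = 59 - 14q + q^2; min AVC = $10 at q = 7. Since P = $79 ≥ min AVC, the firm produces.
With MC = 59 - 28q + 3q^2, P = MC on the upward-sloping part at q* = 10.
TR = 79·10 = 790. TC = 726 + 190 = 916. Profit = 790 − 916 = -$126.
That loss of $126 beats the $726 the firm would lose by shutting down; producing recovers $600 of fixed cost.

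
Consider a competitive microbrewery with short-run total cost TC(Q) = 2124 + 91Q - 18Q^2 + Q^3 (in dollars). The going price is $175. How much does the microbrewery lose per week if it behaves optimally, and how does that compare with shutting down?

AVC = 91 - 18Q + Q^2 has its minimum $10 at Q = 9; price $175 clears that bar, so the firm operates.
With MC = 91 - 36Q + 3Q^2, P = MC on the upward-sloping part at Q* = 14.
TR = 175·14 = 2450. TC = 2124 + 490 = 2614. Profit = 2450 − 2614 = -$164.
By producing, the firm covers all variable cost plus $1960 of fixed cost; shutting down would lose the full $2124.

Profit = -$164 at Q = 14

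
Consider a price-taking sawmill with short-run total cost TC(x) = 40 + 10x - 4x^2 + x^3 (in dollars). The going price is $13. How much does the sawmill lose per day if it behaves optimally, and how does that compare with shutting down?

AVC = 10 - 4x + x^2; min AVC = $6 at x = 2. Since P = $13 ≥ min AVC, the firm produces.
MC = 10 - 8x + 3x^2. Setting P = MC and taking the root on the rising branch gives x* = 3.
TR = 13·3 = 39. TC = 40 + 21 = 61. Profit = 39 − 61 = -$22.
By producing, the firm covers all variable cost plus $18 of fixed cost; shutting down would lose the full $40.

Profit = -$22 at x = 3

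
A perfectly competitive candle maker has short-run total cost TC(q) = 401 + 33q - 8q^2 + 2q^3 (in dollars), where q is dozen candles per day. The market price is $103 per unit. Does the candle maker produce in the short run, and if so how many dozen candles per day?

From TC, MC = TC'(q) = 33 - 16q + 6q^2 and AVC = VC/q = 33 - 8q + 2q^2.
The AVC parabola has its vertex at q = 8/4 = 2, where AVC = 33 - 8·2 + 2·2^2 = $25.
Because $103 ≥ $25, revenue can cover variable cost; the firm operates.
P = MC gives -70 - 16q + 6q^2 = 0, with roots -7/3 and 5. Take the larger (rising MC): q* = 5.
Check: AVC at q = 5 is $43 ≤ P, so revenue covers variable cost.
Profit = P·q − TC = 103·5 − 616 = -$101, a loss, but smaller than the $401 fixed cost the firm would lose by shutting down.

Produce at q = 5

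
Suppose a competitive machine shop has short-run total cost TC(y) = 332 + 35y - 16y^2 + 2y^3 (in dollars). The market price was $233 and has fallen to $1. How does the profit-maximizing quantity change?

Output falls from 9 to 0 (the firm shuts down)

MC = 35 - 32y + 6y^2; the shutdown threshold is min AVC = $3 (at y = 4).
With P = $233 above the shutdown price, P = MC gives y = 9.
At P = $1 < min AVC = $3, price no longer covers variable cost at any output, so the firm shuts down: y = 0.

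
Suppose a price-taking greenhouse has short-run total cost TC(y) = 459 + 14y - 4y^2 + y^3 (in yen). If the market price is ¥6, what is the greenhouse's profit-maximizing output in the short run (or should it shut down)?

Shut down

From TC, MC = TC'(y) = 14 - 8y + 3y^2 and AVC = VC/y = 14 - 4y + y^2.
AVC is minimized where dAVC/dy = -4 + 2y = 0, at y = 2; min AVC = 14 - 4·2 + 2^2 = ¥10.
With P < min AVC (¥6 < ¥10), every unit sold adds to the loss.
The firm minimizes its loss by shutting down and losing only its fixed cost of ¥459.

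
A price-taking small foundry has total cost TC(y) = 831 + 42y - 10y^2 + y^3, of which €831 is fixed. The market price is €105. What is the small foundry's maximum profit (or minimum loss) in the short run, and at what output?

AVC = 42 - 10y + y^2; min AVC = €17 at y = 5. Since P = €105 ≥ min AVC, the firm produces.
MC = 42 - 20y + 3y^2. Setting P = MC and taking the root on the rising branch gives y* = 9.
TR = 105·9 = 945. TC = 831 + 297 = 1128. Profit = 945 − 1128 = -€183.
By producing, the firm covers all variable cost plus €648 of fixed cost; shutting down would lose the full €831.

Profit = -€183 at y = 9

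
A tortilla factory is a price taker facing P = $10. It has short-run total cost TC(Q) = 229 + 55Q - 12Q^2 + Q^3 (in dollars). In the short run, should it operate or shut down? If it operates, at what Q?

Shut down

From TC, MC = TC'(Q) = 55 - 24Q + 3Q^2 and AVC = VC/Q = 55 - 12Q + Q^2.
The AVC parabola has its vertex at Q = 12/2 = 6, where AVC = 55 - 12·6 + 6^2 = $19.
With P < min AVC ($10 < $19), every unit sold adds to the loss.
Shutting down limits the loss to fixed cost, $229.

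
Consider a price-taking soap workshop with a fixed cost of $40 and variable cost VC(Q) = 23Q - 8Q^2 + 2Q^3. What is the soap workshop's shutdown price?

The firm shuts down when price falls below the minimum of average variable cost. AVC = VC/Q = 23 - 8Q + 2Q^2.
At the minimum of AVC, MC = AVC. MC = 23 - 16Q + 6Q^2; setting MC = AVC gives 4Q^2 - 8Q = 0, so Q = 2. min AVC = 15.
For P < $15 the firm produces nothing.

$15 per unit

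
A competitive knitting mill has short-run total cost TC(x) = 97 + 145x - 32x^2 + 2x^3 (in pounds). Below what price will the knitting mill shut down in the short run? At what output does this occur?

Short-run supply begins at min AVC. From VC = 145x - 32x^2 + 2x^3, AVC = 145 - 32x + 2x^2.
dAVC/dx = -32 + 4x = 0 gives x = 8. min AVC = 145 - 32·8 + 2·8^2 = 17.
For P < £17 the firm produces nothing.

£17 per unit, at x = 8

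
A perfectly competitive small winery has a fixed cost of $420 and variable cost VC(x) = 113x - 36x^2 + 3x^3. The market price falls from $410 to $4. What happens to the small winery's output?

Output falls from 11 to 0 (the firm shuts down)

MC = 113 - 72x + 9x^2; the shutdown threshold is min AVC = $5 (at x = 6).
With P = $410 above the shutdown price, P = MC gives x = 11.
At P = $4 < min AVC = $5, price no longer covers variable cost at any output, so the firm shuts down: x = 0.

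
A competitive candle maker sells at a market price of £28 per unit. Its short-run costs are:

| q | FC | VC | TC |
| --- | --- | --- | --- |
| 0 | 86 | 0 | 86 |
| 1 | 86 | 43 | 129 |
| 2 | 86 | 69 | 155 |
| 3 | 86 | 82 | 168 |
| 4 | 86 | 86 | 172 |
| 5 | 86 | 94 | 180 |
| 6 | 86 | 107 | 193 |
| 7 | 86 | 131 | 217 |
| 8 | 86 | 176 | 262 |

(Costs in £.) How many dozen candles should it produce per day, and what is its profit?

q = 7; profit = -£21

Profit at each row (π = 28q − TC): q=0: -86; q=1: -101; q=2: -99; q=3: -84; q=4: -60; q=5: -40; q=6: -25; q=7: -21; q=8: -38.
Profit is maximized at q = 7. AVC there is 131/7 = £18.71 ≤ P, so producing beats shutting down (which would give -£86).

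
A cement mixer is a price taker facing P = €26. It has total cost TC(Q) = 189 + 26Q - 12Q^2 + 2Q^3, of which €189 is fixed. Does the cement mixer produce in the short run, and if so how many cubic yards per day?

Produce at Q = 4

Variable cost is VC = 26Q - 12Q^2 + 2Q^3, so AVC = VC/Q = 26 - 12Q + 2Q^2 and MC = dTC/dQ = 26 - 24Q + 6Q^2.
AVC is minimized where dAVC/dQ = -12 + 4Q = 0, at Q = 3; min AVC = 26 - 12·3 + 2·3^2 = €8.
P = €26 exceeds min AVC = €8, so the firm stays open.
Set P = MC: 26 = 26 - 24Q + 6Q^2 → -24Q + 6Q^2 = 0. The roots are Q = 0 and Q = 4; the profit-maximizing output is on the rising part of MC, so Q* = 4.
Check: AVC at Q = 4 is €10 ≤ P, so revenue covers variable cost.
Profit = P·Q − TC = 26·4 − 229 = -€125, a loss, but smaller than the €189 fixed cost the firm would lose by shutting down.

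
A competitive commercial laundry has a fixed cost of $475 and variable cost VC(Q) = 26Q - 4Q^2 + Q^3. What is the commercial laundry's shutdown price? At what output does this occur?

The firm shuts down when price falls below the minimum of average variable cost. AVC = VC/Q = 26 - 4Q + Q^2.
dAVC/dQ = -4 + 2Q = 0 gives Q = 2. min AVC = 26 - 4·2 + 2^2 = 22.
The firm shuts down for any P below $22.

$22 per unit, at Q = 2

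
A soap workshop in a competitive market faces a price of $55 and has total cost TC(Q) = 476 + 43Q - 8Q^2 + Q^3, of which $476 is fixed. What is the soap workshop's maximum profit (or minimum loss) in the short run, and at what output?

Profit = -$332 at Q = 6

AVC = 43 - 8Q + Q^2; min AVC = $27 at Q = 4. Since P = $55 ≥ min AVC, the firm produces.
MC = 43 - 16Q + 3Q^2. Setting P = MC and taking the root on the rising branch gives Q* = 6.
TR = 55·6 = 330. TC = 476 + 186 = 662. Profit = 330 − 662 = -$332.
Shutting down would mean losing the fixed cost of $476, so operating at a loss of $332 is better by $144.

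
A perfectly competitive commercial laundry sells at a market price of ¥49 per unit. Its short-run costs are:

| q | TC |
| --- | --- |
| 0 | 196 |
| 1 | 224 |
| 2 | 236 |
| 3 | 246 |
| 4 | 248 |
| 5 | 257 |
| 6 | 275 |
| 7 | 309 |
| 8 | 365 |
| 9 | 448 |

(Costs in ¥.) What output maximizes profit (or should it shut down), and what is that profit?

Compute π = P·q − TC at each output: q=0: -196; q=1: -175; q=2: -138; q=3: -99; q=4: -52; q=5: -12; q=6: 19; q=7: 34; q=8: 27; q=9: -7.
Profit is maximized at q = 7. AVC there is 113/7 = ¥16.14 ≤ P, so producing beats shutting down (which would give -¥196).

q = 7; profit = ¥34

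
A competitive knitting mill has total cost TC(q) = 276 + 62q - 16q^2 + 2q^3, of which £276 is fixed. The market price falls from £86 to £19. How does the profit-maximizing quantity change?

AVC = 62 - 16q + 2q^2, minimized at q = 4 where min AVC = £30. MC = 62 - 32q + 6q^2.
At P = £86 ≥ min AVC, set P = MC on the rising branch: q = 6.
At P = £19 < min AVC = £30, price no longer covers variable cost at any output, so the firm shuts down: q = 0.

Output falls from 6 to 0 (the firm shuts down)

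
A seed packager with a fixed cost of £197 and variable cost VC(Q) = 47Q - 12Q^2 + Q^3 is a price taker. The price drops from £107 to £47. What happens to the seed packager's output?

AVC = 47 - 12Q + Q^2, minimized at Q = 6 where min AVC = £11. MC = 47 - 24Q + 3Q^2.
At P = £107 ≥ min AVC, set P = MC on the rising branch: Q = 10.
At P = £47 ≥ min AVC, set P = MC: Q = 8. The firm stays open but cuts output.

Output falls from 10 to 8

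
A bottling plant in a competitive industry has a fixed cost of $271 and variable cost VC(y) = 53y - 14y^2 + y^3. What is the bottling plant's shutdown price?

The firm shuts down when price falls below the minimum of average variable cost. AVC = VC/y = 53 - 14y + y^2.
At the minimum of AVC, MC = AVC. MC = 53 - 28y + 3y^2; setting MC = AVC gives 2y^2 - 14y = 0, so y = 7. min AVC = 4.
The firm shuts down for any P below $4.

$4 per unit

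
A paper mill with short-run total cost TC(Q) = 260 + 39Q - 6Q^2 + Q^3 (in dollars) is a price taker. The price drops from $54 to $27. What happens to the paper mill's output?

Output falls from 5 to 0 (the firm shuts down)

AVC = 39 - 6Q + Q^2, minimized at Q = 3 where min AVC = $30. MC = 39 - 12Q + 3Q^2.
At P = $54 ≥ min AVC, set P = MC on the rising branch: Q = 5.
At P = $27 < min AVC = $30, price no longer covers variable cost at any output, so the firm shuts down: Q = 0.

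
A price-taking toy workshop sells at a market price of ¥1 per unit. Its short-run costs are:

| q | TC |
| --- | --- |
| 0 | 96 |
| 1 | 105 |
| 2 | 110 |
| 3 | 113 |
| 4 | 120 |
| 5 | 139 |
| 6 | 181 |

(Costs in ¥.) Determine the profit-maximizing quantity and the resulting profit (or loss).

q = 0 (shut down); profit = -¥96

Tabulate TR − TC: q=0: -96; q=1: -104; q=2: -108; q=3: -110; q=4: -116; q=5: -134; q=6: -175.
Profit is highest at q = 0. Equivalently, the lowest AVC in the table is 17/3 ≈ ¥5.67 at q = 3, and P = ¥1 falls below it — price never covers variable cost, so the firm shuts down and loses only its fixed cost.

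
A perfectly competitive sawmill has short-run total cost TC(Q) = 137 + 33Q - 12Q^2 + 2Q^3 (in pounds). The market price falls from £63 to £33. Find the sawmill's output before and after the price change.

AVC = 33 - 12Q + 2Q^2, minimized at Q = 3 where min AVC = £15. MC = 33 - 24Q + 6Q^2.
At P = £63 ≥ min AVC, set P = MC on the rising branch: Q = 5.
At P = £33 ≥ min AVC, set P = MC: Q = 4. The firm stays open but cuts output.

Output falls from 5 to 4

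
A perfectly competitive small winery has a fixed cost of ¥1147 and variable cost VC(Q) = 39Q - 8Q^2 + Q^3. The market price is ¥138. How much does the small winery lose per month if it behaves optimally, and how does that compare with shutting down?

AVC = 39 - 8Q + Q^2; min AVC = ¥23 at Q = 4. Since P = ¥138 ≥ min AVC, the firm produces.
With MC = 39 - 16Q + 3Q^2, P = MC on the upward-sloping part at Q* = 9.
TR = 138·9 = 1242. TC = 1147 + 432 = 1579. Profit = 1242 − 1579 = -¥337.
Shutting down would mean losing the fixed cost of ¥1147, so operating at a loss of ¥337 is better by ¥810.

Profit = -¥337 at Q = 9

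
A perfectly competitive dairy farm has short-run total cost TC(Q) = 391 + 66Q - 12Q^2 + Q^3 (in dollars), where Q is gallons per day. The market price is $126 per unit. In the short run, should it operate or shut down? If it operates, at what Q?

From TC, MC = TC'(Q) = 66 - 24Q + 3Q^2 and AVC = VC/Q = 66 - 12Q + Q^2.
AVC hits its minimum where MC = AVC, at Q = 6, giving min AVC = 66 - 12·6 + 6^2 = $30.
P = $126 exceeds min AVC = $30, so the firm stays open.
Set P = MC: 126 = 66 - 24Q + 3Q^2 → -60 - 24Q + 3Q^2 = 0. The roots are Q = -2 and Q = 10; the profit-maximizing output is on the rising part of MC, so Q* = 10.
Check: AVC at Q = 10 is $46 ≤ P, so revenue covers variable cost.
Profit = P·Q − TC = 126·10 − 851 = $409.

Produce at Q = 10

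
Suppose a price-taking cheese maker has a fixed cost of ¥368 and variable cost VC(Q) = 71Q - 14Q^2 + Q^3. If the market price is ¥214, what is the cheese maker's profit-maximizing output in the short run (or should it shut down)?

Produce at Q = 13

Strip out fixed cost: VC = 71Q - 14Q^2 + Q^3. Then AVC = 71 - 14Q + Q^2 and MC = 71 - 28Q + 3Q^2.
The AVC parabola has its vertex at Q = 14/2 = 7, where AVC = 71 - 14·7 + 7^2 = ¥22.
Because ¥214 ≥ ¥22, revenue can cover variable cost; the firm operates.
Solving P = MC: -143 - 28Q + 3Q^2 = 0 ⇒ Q = -11/3 or 13. On the upward-sloping branch, Q* = 13.
Check: AVC at Q = 13 is ¥58 ≤ P, so revenue covers variable cost.
Profit = P·Q − TC = 214·13 − 1122 = ¥1660.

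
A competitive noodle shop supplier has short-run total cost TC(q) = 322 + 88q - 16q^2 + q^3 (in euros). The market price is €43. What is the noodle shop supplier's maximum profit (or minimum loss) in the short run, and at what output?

AVC = 88 - 16q + q^2 has its minimum €24 at q = 8; price €43 clears that bar, so the firm operates.
MC = 88 - 32q + 3q^2. Setting P = MC and taking the root on the rising branch gives q* = 9.
TR = 43·9 = 387. TC = 322 + 225 = 547. Profit = 387 − 547 = -€160.
That loss of €160 beats the €322 the firm would lose by shutting down; producing recovers €162 of fixed cost.

Profit = -€160 at q = 9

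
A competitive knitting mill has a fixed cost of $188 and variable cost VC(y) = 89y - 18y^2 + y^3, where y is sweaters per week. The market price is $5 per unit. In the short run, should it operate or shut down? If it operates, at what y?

From TC, MC = TC'(y) = 89 - 36y + 3y^2 and AVC = VC/y = 89 - 18y + y^2.
AVC is minimized where dAVC/dy = -18 + 2y = 0, at y = 9; min AVC = 89 - 18·9 + 9^2 = $8.
P = $5 lies below min AVC = $8; no output level covers variable cost.
The firm minimizes its loss by shutting down and losing only its fixed cost of $188.

Shut down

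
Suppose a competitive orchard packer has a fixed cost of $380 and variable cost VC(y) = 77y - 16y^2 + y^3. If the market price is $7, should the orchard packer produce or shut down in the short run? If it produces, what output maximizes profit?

Variable cost is VC = 77y - 16y^2 + y^3, so AVC = VC/y = 77 - 16y + y^2 and MC = dTC/dy = 77 - 32y + 3y^2.
AVC is minimized where dAVC/dy = -16 + 2y = 0, at y = 8; min AVC = 77 - 16·8 + 8^2 = $13.
Since P = $7 < min AVC = $13, price fails to cover variable cost at any output.
The firm minimizes its loss by shutting down and losing only its fixed cost of $380.

Shut down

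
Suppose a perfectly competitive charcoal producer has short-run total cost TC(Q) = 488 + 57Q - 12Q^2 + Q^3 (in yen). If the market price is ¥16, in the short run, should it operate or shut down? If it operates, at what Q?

Strip out fixed cost: VC = 57Q - 12Q^2 + Q^3. Then AVC = 57 - 12Q + Q^2 and MC = 57 - 24Q + 3Q^2.
AVC hits its minimum where MC = AVC, at Q = 6, giving min AVC = 57 - 12·6 + 6^2 = ¥21.
With P < min AVC (¥16 < ¥21), every unit sold adds to the loss.
Best response: produce nothing and absorb the ¥488 fixed cost.

Shut down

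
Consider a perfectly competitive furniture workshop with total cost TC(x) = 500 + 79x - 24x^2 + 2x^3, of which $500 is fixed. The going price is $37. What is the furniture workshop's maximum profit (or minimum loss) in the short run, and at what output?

AVC = 79 - 24x + 2x^2 has its minimum $7 at x = 6; price $37 clears that bar, so the firm operates.
With MC = 79 - 48x + 6x^2, P = MC on the upward-sloping part at x* = 7.
TR = 37·7 = 259. TC = 500 + 63 = 563. Profit = 259 − 563 = -$304.
That loss of $304 beats the $500 the firm would lose by shutting down; producing recovers $196 of fixed cost.

Profit = -$304 at x = 7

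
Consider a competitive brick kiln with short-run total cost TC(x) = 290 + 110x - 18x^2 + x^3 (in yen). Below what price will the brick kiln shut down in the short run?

The shutdown price is the minimum of AVC. VC = 110x - 18x^2 + x^3, so AVC = 110 - 18x + x^2.
At the minimum of AVC, MC = AVC. MC = 110 - 36x + 3x^2; setting MC = AVC gives 2x^2 - 18x = 0, so x = 9. min AVC = 29.
For P < ¥29 the firm produces nothing.

¥29 per unit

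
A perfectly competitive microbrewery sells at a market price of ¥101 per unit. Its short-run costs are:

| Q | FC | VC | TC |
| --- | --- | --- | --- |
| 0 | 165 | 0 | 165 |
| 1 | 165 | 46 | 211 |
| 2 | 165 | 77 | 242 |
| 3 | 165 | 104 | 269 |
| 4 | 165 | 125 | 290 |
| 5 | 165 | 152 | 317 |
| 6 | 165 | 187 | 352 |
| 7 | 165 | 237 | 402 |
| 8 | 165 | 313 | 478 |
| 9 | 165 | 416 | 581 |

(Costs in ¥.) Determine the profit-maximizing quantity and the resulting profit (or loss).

Tabulate TR − TC: Q=0: -165; Q=1: -110; Q=2: -40; Q=3: 34; Q=4: 114; Q=5: 188; Q=6: 254; Q=7: 305; Q=8: 330; Q=9: 328.
Profit is maximized at Q = 8. AVC there is 313/8 = ¥39.12 ≤ P, so producing beats shutting down (which would give -¥165).

Q = 8; profit = ¥330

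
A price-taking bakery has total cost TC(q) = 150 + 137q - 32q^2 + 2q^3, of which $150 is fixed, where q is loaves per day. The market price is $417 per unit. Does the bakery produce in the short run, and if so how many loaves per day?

Variable cost is VC = 137q - 32q^2 + 2q^3, so AVC = VC/q = 137 - 32q + 2q^2 and MC = dTC/dq = 137 - 64q + 6q^2.
AVC hits its minimum where MC = AVC, at q = 8, giving min AVC = 137 - 32·8 + 2·8^2 = $9.
Since P = $417 ≥ min AVC = $9, price covers variable cost and the firm should produce.
P = MC gives -280 - 64q + 6q^2 = 0, with roots -10/3 and 14. Take the larger (rising MC): q* = 14.
Check: AVC at q = 14 is $81 ≤ P, so revenue covers variable cost.
Profit = P·q − TC = 417·14 − 1284 = $4554.

Produce at q = 14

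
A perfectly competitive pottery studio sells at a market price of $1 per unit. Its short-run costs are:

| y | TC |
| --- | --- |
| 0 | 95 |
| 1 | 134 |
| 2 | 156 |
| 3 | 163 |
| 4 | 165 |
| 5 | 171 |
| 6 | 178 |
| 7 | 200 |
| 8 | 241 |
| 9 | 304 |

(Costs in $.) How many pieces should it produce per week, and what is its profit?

Tabulate TR − TC: y=0: -95; y=1: -133; y=2: -154; y=3: -160; y=4: -161; y=5: -166; y=6: -172; y=7: -193; y=8: -233; y=9: -295.
Profit is highest at y = 0. Equivalently, the lowest AVC in the table is 83/6 ≈ $13.83 at y = 6, and P = $1 falls below it — price never covers variable cost, so the firm shuts down and loses only its fixed cost.

y = 0 (shut down); profit = -$95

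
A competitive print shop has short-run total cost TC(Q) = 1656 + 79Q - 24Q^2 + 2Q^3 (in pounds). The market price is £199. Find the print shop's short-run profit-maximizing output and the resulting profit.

Profit = -£56 at Q = 10

AVC = 79 - 24Q + 2Q^2 has its minimum £7 at Q = 6; price £199 clears that bar, so the firm operates.
With MC = 79 - 48Q + 6Q^2, P = MC on the upward-sloping part at Q* = 10.
TR = 199·10 = 1990. TC = 1656 + 390 = 2046. Profit = 1990 − 2046 = -£56.
Shutting down would mean losing the fixed cost of £1656, so operating at a loss of £56 is better by £1600.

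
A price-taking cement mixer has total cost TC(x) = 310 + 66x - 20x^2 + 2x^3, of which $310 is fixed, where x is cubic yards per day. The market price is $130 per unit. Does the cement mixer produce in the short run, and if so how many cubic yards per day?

Produce at x = 8

Variable cost is VC = 66x - 20x^2 + 2x^3, so AVC = VC/x = 66 - 20x + 2x^2 and MC = dTC/dx = 66 - 40x + 6x^2.
AVC hits its minimum where MC = AVC, at x = 5, giving min AVC = 66 - 20·5 + 2·5^2 = $16.
Because $130 ≥ $16, revenue can cover variable cost; the firm operates.
P = MC gives -64 - 40x + 6x^2 = 0, with roots -4/3 and 8. Take the larger (rising MC): x* = 8.
Check: AVC at x = 8 is $34 ≤ P, so revenue covers variable cost.
Profit = P·x − TC = 130·8 − 582 = $458.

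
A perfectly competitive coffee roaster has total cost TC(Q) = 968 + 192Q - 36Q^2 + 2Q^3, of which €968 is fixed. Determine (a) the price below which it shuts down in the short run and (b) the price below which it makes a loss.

AVC = 192 - 36Q + 2Q^2; minimized at Q = 9, giving min AVC = €30. That is the shutdown price.
ATC = 968/Q + 192 - 36Q + 2Q^2. Setting dATC/dQ = −968/Q^2 − 36 + 4Q = 0 gives Q = 11 (since 4·11^3 − 36·11^2 = 968).
min ATC = 968/11 + 192 − 36·11 + 2·11^2 = €126. That is the break-even price.
Between these two prices the firm operates at a loss; above €126 it earns a profit.

Shutdown price = €30; break-even price = €126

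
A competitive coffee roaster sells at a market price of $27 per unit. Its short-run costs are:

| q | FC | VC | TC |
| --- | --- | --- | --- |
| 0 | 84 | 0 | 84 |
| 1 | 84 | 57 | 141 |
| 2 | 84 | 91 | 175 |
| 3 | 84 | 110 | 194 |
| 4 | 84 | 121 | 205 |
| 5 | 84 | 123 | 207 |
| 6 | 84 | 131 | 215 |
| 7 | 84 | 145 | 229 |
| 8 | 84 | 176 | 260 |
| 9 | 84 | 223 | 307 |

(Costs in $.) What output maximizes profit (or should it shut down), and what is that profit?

q = 7; profit = -$40

Tabulate TR − TC: q=0: -84; q=1: -114; q=2: -121; q=3: -113; q=4: -97; q=5: -72; q=6: -53; q=7: -40; q=8: -44; q=9: -64.
Profit is maximized at q = 7. AVC there is 145/7 = $20.71 ≤ P, so producing beats shutting down (which would give -$84).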